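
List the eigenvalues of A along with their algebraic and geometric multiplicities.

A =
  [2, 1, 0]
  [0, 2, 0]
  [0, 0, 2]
λ = 2: alg = 3, geom = 2

Step 1 — factor the characteristic polynomial to read off the algebraic multiplicities:
  χ_A(x) = (x - 2)^3

Step 2 — compute geometric multiplicities via the rank-nullity identity g(λ) = n − rank(A − λI):
  rank(A − (2)·I) = 1, so dim ker(A − (2)·I) = n − 1 = 2

Summary:
  λ = 2: algebraic multiplicity = 3, geometric multiplicity = 2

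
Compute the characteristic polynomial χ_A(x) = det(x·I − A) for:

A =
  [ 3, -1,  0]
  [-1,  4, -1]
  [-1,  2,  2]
x^3 - 9*x^2 + 27*x - 27

Expanding det(x·I − A) (e.g. by cofactor expansion or by noting that A is similar to its Jordan form J, which has the same characteristic polynomial as A) gives
  χ_A(x) = x^3 - 9*x^2 + 27*x - 27
which factors as (x - 3)^3. The eigenvalues (with algebraic multiplicities) are λ = 3 with multiplicity 3.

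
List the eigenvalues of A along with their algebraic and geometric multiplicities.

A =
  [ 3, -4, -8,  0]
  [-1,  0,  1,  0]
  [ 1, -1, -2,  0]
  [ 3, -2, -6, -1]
λ = -1: alg = 2, geom = 1; λ = 1: alg = 2, geom = 1

Step 1 — factor the characteristic polynomial to read off the algebraic multiplicities:
  χ_A(x) = (x - 1)^2*(x + 1)^2

Step 2 — compute geometric multiplicities via the rank-nullity identity g(λ) = n − rank(A − λI):
  rank(A − (-1)·I) = 3, so dim ker(A − (-1)·I) = n − 3 = 1
  rank(A − (1)·I) = 3, so dim ker(A − (1)·I) = n − 3 = 1

Summary:
  λ = -1: algebraic multiplicity = 2, geometric multiplicity = 1
  λ = 1: algebraic multiplicity = 2, geometric multiplicity = 1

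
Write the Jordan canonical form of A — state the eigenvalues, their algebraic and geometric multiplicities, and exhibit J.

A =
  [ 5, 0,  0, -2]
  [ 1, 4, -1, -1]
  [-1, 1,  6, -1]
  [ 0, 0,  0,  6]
J_2(5) ⊕ J_1(5) ⊕ J_1(6)

The characteristic polynomial is
  det(x·I − A) = x^4 - 21*x^3 + 165*x^2 - 575*x + 750 = (x - 6)*(x - 5)^3

Eigenvalues and multiplicities (the geometric multiplicity of λ is n − rank(A − λI), which equals the number of Jordan blocks for λ):
  λ = 5: algebraic multiplicity = 3, geometric multiplicity = 2
  λ = 6: algebraic multiplicity = 1, geometric multiplicity = 1

Determining the block sizes for each eigenvalue:
  λ = 5: 2 blocks summing to 3 forces exactly one block of size 2 and the rest size 1 → block sizes [2, 1]
  λ = 6: one block (gm = 1), so the single block has size am = 1 → block sizes [1]

Assembling the blocks gives a Jordan form
J =
  [5, 1, 0, 0]
  [0, 5, 0, 0]
  [0, 0, 5, 0]
  [0, 0, 0, 6]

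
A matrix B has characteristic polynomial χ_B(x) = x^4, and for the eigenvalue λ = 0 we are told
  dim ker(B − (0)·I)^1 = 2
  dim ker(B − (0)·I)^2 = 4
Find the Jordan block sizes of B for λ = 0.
Block sizes for λ = 0: [2, 2]

From the dimensions of kernels of powers, the number of Jordan blocks of size at least j is d_j − d_{j−1} where d_j = dim ker(N^j) (with d_0 = 0). Computing the differences gives [2, 2].
The number of blocks of size exactly k is (#blocks of size ≥ k) − (#blocks of size ≥ k + 1), so the partition is: 2 block(s) of size 2.
In nonincreasing order the block sizes are [2, 2].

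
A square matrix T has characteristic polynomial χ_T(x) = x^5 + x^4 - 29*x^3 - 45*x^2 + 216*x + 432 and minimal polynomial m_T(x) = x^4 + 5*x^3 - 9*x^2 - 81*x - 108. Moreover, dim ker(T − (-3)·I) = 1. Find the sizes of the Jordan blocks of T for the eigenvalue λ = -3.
Block sizes for λ = -3: [3]

Step 1 — from the characteristic polynomial, algebraic multiplicity of λ = -3 is 3. From dim ker(T − (-3)·I) = 1, there are exactly 1 Jordan blocks for λ = -3.
Step 2 — from the minimal polynomial, the factor (x + 3)^3 tells us the largest block for λ = -3 has size 3.
Step 3 — with total size 3, 1 blocks, and largest block 3, the block sizes (in nonincreasing order) are [3].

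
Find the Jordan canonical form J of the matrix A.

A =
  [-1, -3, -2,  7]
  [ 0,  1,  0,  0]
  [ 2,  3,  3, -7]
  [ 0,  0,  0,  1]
J_2(1) ⊕ J_1(1) ⊕ J_1(1)

The characteristic polynomial is
  det(x·I − A) = x^4 - 4*x^3 + 6*x^2 - 4*x + 1 = (x - 1)^4

Eigenvalues and multiplicities (the geometric multiplicity of λ is n − rank(A − λI), which equals the number of Jordan blocks for λ):
  λ = 1: algebraic multiplicity = 4, geometric multiplicity = 3

Determining the block sizes for each eigenvalue:
  λ = 1: 3 blocks summing to 4 forces exactly one block of size 2 and the rest size 1 → block sizes [2, 1, 1]

Assembling the blocks gives a Jordan form
J =
  [1, 1, 0, 0]
  [0, 1, 0, 0]
  [0, 0, 1, 0]
  [0, 0, 0, 1]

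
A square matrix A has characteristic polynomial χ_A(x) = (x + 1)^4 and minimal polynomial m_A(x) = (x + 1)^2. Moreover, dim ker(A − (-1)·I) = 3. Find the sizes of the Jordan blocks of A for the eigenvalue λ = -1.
Block sizes for λ = -1: [2, 1, 1]

Step 1 — from the characteristic polynomial, algebraic multiplicity of λ = -1 is 4. From dim ker(A − (-1)·I) = 3, there are exactly 3 Jordan blocks for λ = -1.
Step 2 — from the minimal polynomial, the factor (x + 1)^2 tells us the largest block for λ = -1 has size 2.
Step 3 — with total size 4, 3 blocks, and largest block 2, the block sizes (in nonincreasing order) are [2, 1, 1].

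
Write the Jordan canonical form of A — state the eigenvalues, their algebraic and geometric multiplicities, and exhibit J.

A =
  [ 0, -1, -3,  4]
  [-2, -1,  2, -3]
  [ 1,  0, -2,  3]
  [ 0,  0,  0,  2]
J_3(-1) ⊕ J_1(2)

The characteristic polynomial is
  det(x·I − A) = x^4 + x^3 - 3*x^2 - 5*x - 2 = (x - 2)*(x + 1)^3

Eigenvalues and multiplicities (the geometric multiplicity of λ is n − rank(A − λI), which equals the number of Jordan blocks for λ):
  λ = -1: algebraic multiplicity = 3, geometric multiplicity = 1
  λ = 2: algebraic multiplicity = 1, geometric multiplicity = 1

Determining the block sizes for each eigenvalue:
  λ = -1: one block (gm = 1), so the single block has size am = 3 → block sizes [3]
  λ = 2: one block (gm = 1), so the single block has size am = 1 → block sizes [1]

Assembling the blocks gives a Jordan form
J =
  [-1,  1,  0, 0]
  [ 0, -1,  1, 0]
  [ 0,  0, -1, 0]
  [ 0,  0,  0, 2]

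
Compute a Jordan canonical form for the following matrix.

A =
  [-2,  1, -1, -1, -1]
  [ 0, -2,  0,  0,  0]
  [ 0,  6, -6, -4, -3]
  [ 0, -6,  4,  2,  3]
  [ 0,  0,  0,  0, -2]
J_2(-2) ⊕ J_2(-2) ⊕ J_1(-2)

The characteristic polynomial is
  det(x·I − A) = x^5 + 10*x^4 + 40*x^3 + 80*x^2 + 80*x + 32 = (x + 2)^5

Eigenvalues and multiplicities (the geometric multiplicity of λ is n − rank(A − λI), which equals the number of Jordan blocks for λ):
  λ = -2: algebraic multiplicity = 5, geometric multiplicity = 3

Determining the block sizes for each eigenvalue:
  λ = -2: with am = 5 and gm = 3, the partition is not yet determined (e.g. several partitions of 5 into 3 parts exist). Let N = A − (-2)·I. Computing rank(N^1) = 2, rank(N^2) = 0; the number of blocks of size ≥ j is rank(N^{j−1}) − rank(N^j), giving [3, 2]. So we have 2 block(s) of size 2, 1 block(s) of size 1 → block sizes [2, 2, 1]

Assembling the blocks gives a Jordan form
J =
  [-2,  1,  0,  0,  0]
  [ 0, -2,  0,  0,  0]
  [ 0,  0, -2,  1,  0]
  [ 0,  0,  0, -2,  0]
  [ 0,  0,  0,  0, -2]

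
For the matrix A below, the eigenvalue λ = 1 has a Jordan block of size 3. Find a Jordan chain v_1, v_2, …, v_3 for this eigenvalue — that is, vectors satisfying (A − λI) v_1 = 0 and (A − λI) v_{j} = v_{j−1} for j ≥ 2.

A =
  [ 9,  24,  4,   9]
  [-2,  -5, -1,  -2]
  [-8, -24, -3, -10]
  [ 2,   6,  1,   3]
A Jordan chain for λ = 1 of length 3:
v_1 = (2, 0, -4, 0)ᵀ
v_2 = (8, -2, -8, 2)ᵀ
v_3 = (1, 0, 0, 0)ᵀ

Let N = A − (1)·I. We want v_3 with N^3 v_3 = 0 but N^2 v_3 ≠ 0; then v_{j-1} := N · v_j for j = 3, …, 2.

Pick v_3 = (1, 0, 0, 0)ᵀ.
Then v_2 = N · v_3 = (8, -2, -8, 2)ᵀ.
Then v_1 = N · v_2 = (2, 0, -4, 0)ᵀ.

Sanity check: (A − (1)·I) v_1 = (0, 0, 0, 0)ᵀ = 0. ✓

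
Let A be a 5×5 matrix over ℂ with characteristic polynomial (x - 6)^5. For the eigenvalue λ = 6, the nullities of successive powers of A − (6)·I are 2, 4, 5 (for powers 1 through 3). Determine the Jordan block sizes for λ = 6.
Block sizes for λ = 6: [3, 2]

From the dimensions of kernels of powers, the number of Jordan blocks of size at least j is d_j − d_{j−1} where d_j = dim ker(N^j) (with d_0 = 0). Computing the differences gives [2, 2, 1].
The number of blocks of size exactly k is (#blocks of size ≥ k) − (#blocks of size ≥ k + 1), so the partition is: 1 block(s) of size 2, 1 block(s) of size 3.
In nonincreasing order the block sizes are [3, 2].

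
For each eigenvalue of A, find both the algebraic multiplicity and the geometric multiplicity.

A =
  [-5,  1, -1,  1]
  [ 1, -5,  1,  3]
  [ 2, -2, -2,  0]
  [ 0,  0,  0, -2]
λ = -4: alg = 3, geom = 2; λ = -2: alg = 1, geom = 1

Step 1 — factor the characteristic polynomial to read off the algebraic multiplicities:
  χ_A(x) = (x + 2)*(x + 4)^3

Step 2 — compute geometric multiplicities via the rank-nullity identity g(λ) = n − rank(A − λI):
  rank(A − (-4)·I) = 2, so dim ker(A − (-4)·I) = n − 2 = 2
  rank(A − (-2)·I) = 3, so dim ker(A − (-2)·I) = n − 3 = 1

Summary:
  λ = -4: algebraic multiplicity = 3, geometric multiplicity = 2
  λ = -2: algebraic multiplicity = 1, geometric multiplicity = 1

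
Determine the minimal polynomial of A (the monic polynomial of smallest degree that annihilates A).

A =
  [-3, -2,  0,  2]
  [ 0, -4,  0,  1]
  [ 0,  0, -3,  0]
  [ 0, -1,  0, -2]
x^2 + 6*x + 9

The characteristic polynomial is χ_A(x) = (x + 3)^4, so the eigenvalues are known. The minimal polynomial is
  m_A(x) = Π_λ (x − λ)^{k_λ}
where k_λ is the size of the *largest* Jordan block for λ (equivalently, the smallest k with (A − λI)^k v = 0 for every generalised eigenvector v of λ).

  λ = -3: largest Jordan block has size 2, contributing (x + 3)^2

So m_A(x) = (x + 3)^2 = x^2 + 6*x + 9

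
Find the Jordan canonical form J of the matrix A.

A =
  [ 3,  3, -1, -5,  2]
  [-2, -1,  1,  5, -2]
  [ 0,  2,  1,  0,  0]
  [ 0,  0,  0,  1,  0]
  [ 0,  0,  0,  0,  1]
J_3(1) ⊕ J_1(1) ⊕ J_1(1)

The characteristic polynomial is
  det(x·I − A) = x^5 - 5*x^4 + 10*x^3 - 10*x^2 + 5*x - 1 = (x - 1)^5

Eigenvalues and multiplicities (the geometric multiplicity of λ is n − rank(A − λI), which equals the number of Jordan blocks for λ):
  λ = 1: algebraic multiplicity = 5, geometric multiplicity = 3

Determining the block sizes for each eigenvalue:
  λ = 1: with am = 5 and gm = 3, the partition is not yet determined (e.g. several partitions of 5 into 3 parts exist). Let N = A − (1)·I. Computing rank(N^1) = 2, rank(N^2) = 1, rank(N^3) = 0; the number of blocks of size ≥ j is rank(N^{j−1}) − rank(N^j), giving [3, 1, 1]. So we have 1 block(s) of size 3, 2 block(s) of size 1 → block sizes [3, 1, 1]

Assembling the blocks gives a Jordan form
J =
  [1, 1, 0, 0, 0]
  [0, 1, 1, 0, 0]
  [0, 0, 1, 0, 0]
  [0, 0, 0, 1, 0]
  [0, 0, 0, 0, 1]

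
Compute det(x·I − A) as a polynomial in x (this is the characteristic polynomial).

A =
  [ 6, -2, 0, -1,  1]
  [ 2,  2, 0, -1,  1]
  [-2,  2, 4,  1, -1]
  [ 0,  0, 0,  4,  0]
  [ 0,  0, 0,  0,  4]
x^5 - 20*x^4 + 160*x^3 - 640*x^2 + 1280*x - 1024

Expanding det(x·I − A) (e.g. by cofactor expansion or by noting that A is similar to its Jordan form J, which has the same characteristic polynomial as A) gives
  χ_A(x) = x^5 - 20*x^4 + 160*x^3 - 640*x^2 + 1280*x - 1024
which factors as (x - 4)^5. The eigenvalues (with algebraic multiplicities) are λ = 4 with multiplicity 5.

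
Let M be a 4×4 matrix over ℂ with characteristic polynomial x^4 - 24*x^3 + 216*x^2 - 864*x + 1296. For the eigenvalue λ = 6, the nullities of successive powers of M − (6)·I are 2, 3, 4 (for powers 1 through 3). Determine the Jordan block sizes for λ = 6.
Block sizes for λ = 6: [3, 1]

From the dimensions of kernels of powers, the number of Jordan blocks of size at least j is d_j − d_{j−1} where d_j = dim ker(N^j) (with d_0 = 0). Computing the differences gives [2, 1, 1].
The number of blocks of size exactly k is (#blocks of size ≥ k) − (#blocks of size ≥ k + 1), so the partition is: 1 block(s) of size 1, 1 block(s) of size 3.
In nonincreasing order the block sizes are [3, 1].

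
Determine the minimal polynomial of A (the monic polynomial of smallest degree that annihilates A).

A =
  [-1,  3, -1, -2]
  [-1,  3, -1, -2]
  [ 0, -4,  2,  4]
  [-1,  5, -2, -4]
x^2

The characteristic polynomial is χ_A(x) = x^4, so the eigenvalues are known. The minimal polynomial is
  m_A(x) = Π_λ (x − λ)^{k_λ}
where k_λ is the size of the *largest* Jordan block for λ (equivalently, the smallest k with (A − λI)^k v = 0 for every generalised eigenvector v of λ).

  λ = 0: largest Jordan block has size 2, contributing (x − 0)^2

So m_A(x) = x^2 = x^2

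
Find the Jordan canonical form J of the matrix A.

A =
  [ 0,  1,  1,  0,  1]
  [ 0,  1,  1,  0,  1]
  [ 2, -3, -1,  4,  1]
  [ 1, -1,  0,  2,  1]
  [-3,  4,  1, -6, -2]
J_3(0) ⊕ J_1(0) ⊕ J_1(0)

The characteristic polynomial is
  det(x·I − A) = x^5

Eigenvalues and multiplicities (the geometric multiplicity of λ is n − rank(A − λI), which equals the number of Jordan blocks for λ):
  λ = 0: algebraic multiplicity = 5, geometric multiplicity = 3

Determining the block sizes for each eigenvalue:
  λ = 0: with am = 5 and gm = 3, the partition is not yet determined (e.g. several partitions of 5 into 3 parts exist). Let N = A − (0)·I. Computing rank(N^1) = 2, rank(N^2) = 1, rank(N^3) = 0; the number of blocks of size ≥ j is rank(N^{j−1}) − rank(N^j), giving [3, 1, 1]. So we have 1 block(s) of size 3, 2 block(s) of size 1 → block sizes [3, 1, 1]

Assembling the blocks gives a Jordan form
J =
  [0, 1, 0, 0, 0]
  [0, 0, 1, 0, 0]
  [0, 0, 0, 0, 0]
  [0, 0, 0, 0, 0]
  [0, 0, 0, 0, 0]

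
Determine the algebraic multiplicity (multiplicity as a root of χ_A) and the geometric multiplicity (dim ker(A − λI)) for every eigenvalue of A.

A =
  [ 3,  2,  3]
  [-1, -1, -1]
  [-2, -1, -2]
λ = 0: alg = 3, geom = 1

Step 1 — factor the characteristic polynomial to read off the algebraic multiplicities:
  χ_A(x) = x^3

Step 2 — compute geometric multiplicities via the rank-nullity identity g(λ) = n − rank(A − λI):
  rank(A − (0)·I) = 2, so dim ker(A − (0)·I) = n − 2 = 1

Summary:
  λ = 0: algebraic multiplicity = 3, geometric multiplicity = 1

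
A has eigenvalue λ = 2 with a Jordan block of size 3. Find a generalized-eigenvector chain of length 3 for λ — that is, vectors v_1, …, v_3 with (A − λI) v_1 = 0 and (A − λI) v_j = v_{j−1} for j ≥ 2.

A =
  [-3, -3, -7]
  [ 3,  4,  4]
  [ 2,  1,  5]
A Jordan chain for λ = 2 of length 3:
v_1 = (2, -1, -1)ᵀ
v_2 = (-5, 3, 2)ᵀ
v_3 = (1, 0, 0)ᵀ

Let N = A − (2)·I. We want v_3 with N^3 v_3 = 0 but N^2 v_3 ≠ 0; then v_{j-1} := N · v_j for j = 3, …, 2.

Pick v_3 = (1, 0, 0)ᵀ.
Then v_2 = N · v_3 = (-5, 3, 2)ᵀ.
Then v_1 = N · v_2 = (2, -1, -1)ᵀ.

Sanity check: (A − (2)·I) v_1 = (0, 0, 0)ᵀ = 0. ✓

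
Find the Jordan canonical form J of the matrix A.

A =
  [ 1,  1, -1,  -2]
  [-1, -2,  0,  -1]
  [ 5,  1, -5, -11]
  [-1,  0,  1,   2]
J_2(-1) ⊕ J_2(-1)

The characteristic polynomial is
  det(x·I − A) = x^4 + 4*x^3 + 6*x^2 + 4*x + 1 = (x + 1)^4

Eigenvalues and multiplicities (the geometric multiplicity of λ is n − rank(A − λI), which equals the number of Jordan blocks for λ):
  λ = -1: algebraic multiplicity = 4, geometric multiplicity = 2

Determining the block sizes for each eigenvalue:
  λ = -1: with am = 4 and gm = 2, the partition is not yet determined (e.g. several partitions of 4 into 2 parts exist). Let N = A − (-1)·I. Computing rank(N^1) = 2, rank(N^2) = 0; the number of blocks of size ≥ j is rank(N^{j−1}) − rank(N^j), giving [2, 2]. So we have 2 block(s) of size 2 → block sizes [2, 2]

Assembling the blocks gives a Jordan form
J =
  [-1,  1,  0,  0]
  [ 0, -1,  0,  0]
  [ 0,  0, -1,  1]
  [ 0,  0,  0, -1]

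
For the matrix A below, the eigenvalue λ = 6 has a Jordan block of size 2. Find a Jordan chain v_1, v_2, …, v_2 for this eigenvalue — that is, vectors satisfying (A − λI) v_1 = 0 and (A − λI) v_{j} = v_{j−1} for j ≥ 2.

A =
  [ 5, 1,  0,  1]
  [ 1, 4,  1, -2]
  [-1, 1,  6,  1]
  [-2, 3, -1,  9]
A Jordan chain for λ = 6 of length 2:
v_1 = (-1, 1, -1, -2)ᵀ
v_2 = (1, 0, 0, 0)ᵀ

Let N = A − (6)·I. We want v_2 with N^2 v_2 = 0 but N^1 v_2 ≠ 0; then v_{j-1} := N · v_j for j = 2, …, 2.

Pick v_2 = (1, 0, 0, 0)ᵀ.
Then v_1 = N · v_2 = (-1, 1, -1, -2)ᵀ.

Sanity check: (A − (6)·I) v_1 = (0, 0, 0, 0)ᵀ = 0. ✓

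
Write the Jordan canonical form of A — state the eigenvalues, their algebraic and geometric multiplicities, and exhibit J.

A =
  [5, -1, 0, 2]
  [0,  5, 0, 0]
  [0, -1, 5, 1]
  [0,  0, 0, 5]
J_2(5) ⊕ J_2(5)

The characteristic polynomial is
  det(x·I − A) = x^4 - 20*x^3 + 150*x^2 - 500*x + 625 = (x - 5)^4

Eigenvalues and multiplicities (the geometric multiplicity of λ is n − rank(A − λI), which equals the number of Jordan blocks for λ):
  λ = 5: algebraic multiplicity = 4, geometric multiplicity = 2

Determining the block sizes for each eigenvalue:
  λ = 5: with am = 4 and gm = 2, the partition is not yet determined (e.g. several partitions of 4 into 2 parts exist). Let N = A − (5)·I. Computing rank(N^1) = 2, rank(N^2) = 0; the number of blocks of size ≥ j is rank(N^{j−1}) − rank(N^j), giving [2, 2]. So we have 2 block(s) of size 2 → block sizes [2, 2]

Assembling the blocks gives a Jordan form
J =
  [5, 1, 0, 0]
  [0, 5, 0, 0]
  [0, 0, 5, 1]
  [0, 0, 0, 5]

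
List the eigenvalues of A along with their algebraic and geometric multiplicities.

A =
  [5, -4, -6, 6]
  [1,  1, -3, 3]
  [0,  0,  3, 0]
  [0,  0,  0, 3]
λ = 3: alg = 4, geom = 3

Step 1 — factor the characteristic polynomial to read off the algebraic multiplicities:
  χ_A(x) = (x - 3)^4

Step 2 — compute geometric multiplicities via the rank-nullity identity g(λ) = n − rank(A − λI):
  rank(A − (3)·I) = 1, so dim ker(A − (3)·I) = n − 1 = 3

Summary:
  λ = 3: algebraic multiplicity = 4, geometric multiplicity = 3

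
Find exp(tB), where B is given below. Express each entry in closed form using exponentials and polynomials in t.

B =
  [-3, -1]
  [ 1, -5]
e^{tB} =
  [t*exp(-4*t) + exp(-4*t), -t*exp(-4*t)]
  [t*exp(-4*t), -t*exp(-4*t) + exp(-4*t)]

Strategy: write B = P · J · P⁻¹ where J is a Jordan canonical form, so e^{tB} = P · e^{tJ} · P⁻¹, and e^{tJ} can be computed block-by-block.

B has Jordan form
J =
  [-4,  1]
  [ 0, -4]
(up to reordering of blocks).

Per-block formulas:
  For a 2×2 Jordan block J_2(-4): exp(t · J_2(-4)) = e^(-4t)·(I + t·N), where N is the 2×2 nilpotent shift.

After assembling e^{tJ} and conjugating by P, we get:

e^{tB} =
  [t*exp(-4*t) + exp(-4*t), -t*exp(-4*t)]
  [t*exp(-4*t), -t*exp(-4*t) + exp(-4*t)]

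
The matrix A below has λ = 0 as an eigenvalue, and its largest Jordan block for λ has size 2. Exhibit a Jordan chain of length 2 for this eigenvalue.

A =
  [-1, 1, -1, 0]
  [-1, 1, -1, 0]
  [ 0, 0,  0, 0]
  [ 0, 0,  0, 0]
A Jordan chain for λ = 0 of length 2:
v_1 = (-1, -1, 0, 0)ᵀ
v_2 = (1, 0, 0, 0)ᵀ

Let N = A − (0)·I. We want v_2 with N^2 v_2 = 0 but N^1 v_2 ≠ 0; then v_{j-1} := N · v_j for j = 2, …, 2.

Pick v_2 = (1, 0, 0, 0)ᵀ.
Then v_1 = N · v_2 = (-1, -1, 0, 0)ᵀ.

Sanity check: (A − (0)·I) v_1 = (0, 0, 0, 0)ᵀ = 0. ✓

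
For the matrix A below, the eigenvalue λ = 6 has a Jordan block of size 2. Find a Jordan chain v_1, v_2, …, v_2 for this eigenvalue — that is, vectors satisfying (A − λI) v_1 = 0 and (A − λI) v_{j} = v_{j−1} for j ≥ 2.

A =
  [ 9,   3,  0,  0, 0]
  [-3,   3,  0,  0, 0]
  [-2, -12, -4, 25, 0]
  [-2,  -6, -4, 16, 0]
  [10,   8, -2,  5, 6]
A Jordan chain for λ = 6 of length 2:
v_1 = (3, -3, -2, -2, 10)ᵀ
v_2 = (1, 0, 0, 0, 0)ᵀ

Let N = A − (6)·I. We want v_2 with N^2 v_2 = 0 but N^1 v_2 ≠ 0; then v_{j-1} := N · v_j for j = 2, …, 2.

Pick v_2 = (1, 0, 0, 0, 0)ᵀ.
Then v_1 = N · v_2 = (3, -3, -2, -2, 10)ᵀ.

Sanity check: (A − (6)·I) v_1 = (0, 0, 0, 0, 0)ᵀ = 0. ✓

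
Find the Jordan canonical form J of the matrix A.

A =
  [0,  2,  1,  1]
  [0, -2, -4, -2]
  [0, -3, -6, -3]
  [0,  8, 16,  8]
J_3(0) ⊕ J_1(0)

The characteristic polynomial is
  det(x·I − A) = x^4

Eigenvalues and multiplicities (the geometric multiplicity of λ is n − rank(A − λI), which equals the number of Jordan blocks for λ):
  λ = 0: algebraic multiplicity = 4, geometric multiplicity = 2

Determining the block sizes for each eigenvalue:
  λ = 0: with am = 4 and gm = 2, the partition is not yet determined (e.g. several partitions of 4 into 2 parts exist). Let N = A − (0)·I. Computing rank(N^1) = 2, rank(N^2) = 1, rank(N^3) = 0; the number of blocks of size ≥ j is rank(N^{j−1}) − rank(N^j), giving [2, 1, 1]. So we have 1 block(s) of size 3, 1 block(s) of size 1 → block sizes [3, 1]

Assembling the blocks gives a Jordan form
J =
  [0, 1, 0, 0]
  [0, 0, 1, 0]
  [0, 0, 0, 0]
  [0, 0, 0, 0]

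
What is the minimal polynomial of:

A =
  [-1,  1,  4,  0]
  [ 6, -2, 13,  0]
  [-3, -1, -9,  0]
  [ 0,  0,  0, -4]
x^3 + 12*x^2 + 48*x + 64

The characteristic polynomial is χ_A(x) = (x + 4)^4, so the eigenvalues are known. The minimal polynomial is
  m_A(x) = Π_λ (x − λ)^{k_λ}
where k_λ is the size of the *largest* Jordan block for λ (equivalently, the smallest k with (A − λI)^k v = 0 for every generalised eigenvector v of λ).

  λ = -4: largest Jordan block has size 3, contributing (x + 4)^3

So m_A(x) = (x + 4)^3 = x^3 + 12*x^2 + 48*x + 64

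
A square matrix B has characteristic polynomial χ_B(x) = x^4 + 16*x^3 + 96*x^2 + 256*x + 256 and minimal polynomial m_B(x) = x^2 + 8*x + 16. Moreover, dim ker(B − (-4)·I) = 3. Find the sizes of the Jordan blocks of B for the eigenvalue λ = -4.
Block sizes for λ = -4: [2, 1, 1]

Step 1 — from the characteristic polynomial, algebraic multiplicity of λ = -4 is 4. From dim ker(B − (-4)·I) = 3, there are exactly 3 Jordan blocks for λ = -4.
Step 2 — from the minimal polynomial, the factor (x + 4)^2 tells us the largest block for λ = -4 has size 2.
Step 3 — with total size 4, 3 blocks, and largest block 2, the block sizes (in nonincreasing order) are [2, 1, 1].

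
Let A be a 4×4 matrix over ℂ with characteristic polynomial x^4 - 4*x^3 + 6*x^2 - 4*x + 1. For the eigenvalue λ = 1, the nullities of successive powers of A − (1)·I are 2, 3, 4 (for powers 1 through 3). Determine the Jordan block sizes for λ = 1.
Block sizes for λ = 1: [3, 1]

From the dimensions of kernels of powers, the number of Jordan blocks of size at least j is d_j − d_{j−1} where d_j = dim ker(N^j) (with d_0 = 0). Computing the differences gives [2, 1, 1].
The number of blocks of size exactly k is (#blocks of size ≥ k) − (#blocks of size ≥ k + 1), so the partition is: 1 block(s) of size 1, 1 block(s) of size 3.
In nonincreasing order the block sizes are [3, 1].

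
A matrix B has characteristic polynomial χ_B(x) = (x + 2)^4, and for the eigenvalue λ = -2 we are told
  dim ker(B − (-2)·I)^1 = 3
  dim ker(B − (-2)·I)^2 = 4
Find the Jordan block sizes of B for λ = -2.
Block sizes for λ = -2: [2, 1, 1]

From the dimensions of kernels of powers, the number of Jordan blocks of size at least j is d_j − d_{j−1} where d_j = dim ker(N^j) (with d_0 = 0). Computing the differences gives [3, 1].
The number of blocks of size exactly k is (#blocks of size ≥ k) − (#blocks of size ≥ k + 1), so the partition is: 2 block(s) of size 1, 1 block(s) of size 2.
In nonincreasing order the block sizes are [2, 1, 1].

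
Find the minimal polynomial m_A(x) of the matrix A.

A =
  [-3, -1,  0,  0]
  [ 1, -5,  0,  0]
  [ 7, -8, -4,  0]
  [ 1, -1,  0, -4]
x^3 + 12*x^2 + 48*x + 64

The characteristic polynomial is χ_A(x) = (x + 4)^4, so the eigenvalues are known. The minimal polynomial is
  m_A(x) = Π_λ (x − λ)^{k_λ}
where k_λ is the size of the *largest* Jordan block for λ (equivalently, the smallest k with (A − λI)^k v = 0 for every generalised eigenvector v of λ).

  λ = -4: largest Jordan block has size 3, contributing (x + 4)^3

So m_A(x) = (x + 4)^3 = x^3 + 12*x^2 + 48*x + 64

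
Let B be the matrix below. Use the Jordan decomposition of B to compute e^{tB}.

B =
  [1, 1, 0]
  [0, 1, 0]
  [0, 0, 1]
e^{tB} =
  [exp(t), t*exp(t), 0]
  [0, exp(t), 0]
  [0, 0, exp(t)]

Strategy: write B = P · J · P⁻¹ where J is a Jordan canonical form, so e^{tB} = P · e^{tJ} · P⁻¹, and e^{tJ} can be computed block-by-block.

B has Jordan form
J =
  [1, 1, 0]
  [0, 1, 0]
  [0, 0, 1]
(up to reordering of blocks).

Per-block formulas:
  For a 2×2 Jordan block J_2(1): exp(t · J_2(1)) = e^(1t)·(I + t·N), where N is the 2×2 nilpotent shift.
  For a 1×1 block at λ = 1: exp(t · [1]) = [e^(1t)].

After assembling e^{tJ} and conjugating by P, we get:

e^{tB} =
  [exp(t), t*exp(t), 0]
  [0, exp(t), 0]
  [0, 0, exp(t)]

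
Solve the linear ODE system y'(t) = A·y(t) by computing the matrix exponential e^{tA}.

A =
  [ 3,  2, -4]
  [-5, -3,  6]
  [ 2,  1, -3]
e^{tA} =
  [-t^2*exp(-t) + 4*t*exp(-t) + exp(-t), 2*t*exp(-t), 2*t^2*exp(-t) - 4*t*exp(-t)]
  [t^2*exp(-t) - 5*t*exp(-t), -2*t*exp(-t) + exp(-t), -2*t^2*exp(-t) + 6*t*exp(-t)]
  [-t^2*exp(-t)/2 + 2*t*exp(-t), t*exp(-t), t^2*exp(-t) - 2*t*exp(-t) + exp(-t)]

Strategy: write A = P · J · P⁻¹ where J is a Jordan canonical form, so e^{tA} = P · e^{tJ} · P⁻¹, and e^{tJ} can be computed block-by-block.

A has Jordan form
J =
  [-1,  1,  0]
  [ 0, -1,  1]
  [ 0,  0, -1]
(up to reordering of blocks).

Per-block formulas:
  For a 3×3 Jordan block J_3(-1): exp(t · J_3(-1)) = e^(-1t)·(I + t·N + (t^2/2)·N^2), where N is the 3×3 nilpotent shift.

After assembling e^{tJ} and conjugating by P, we get:

e^{tA} =
  [-t^2*exp(-t) + 4*t*exp(-t) + exp(-t), 2*t*exp(-t), 2*t^2*exp(-t) - 4*t*exp(-t)]
  [t^2*exp(-t) - 5*t*exp(-t), -2*t*exp(-t) + exp(-t), -2*t^2*exp(-t) + 6*t*exp(-t)]
  [-t^2*exp(-t)/2 + 2*t*exp(-t), t*exp(-t), t^2*exp(-t) - 2*t*exp(-t) + exp(-t)]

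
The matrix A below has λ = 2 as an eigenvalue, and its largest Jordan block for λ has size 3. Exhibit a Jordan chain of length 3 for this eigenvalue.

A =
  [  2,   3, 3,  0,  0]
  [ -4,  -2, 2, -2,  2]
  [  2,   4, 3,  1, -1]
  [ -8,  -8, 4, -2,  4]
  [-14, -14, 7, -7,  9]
A Jordan chain for λ = 2 of length 3:
v_1 = (-6, 8, -8, 16, 28)ᵀ
v_2 = (0, -4, 2, -8, -14)ᵀ
v_3 = (1, 0, 0, 0, 0)ᵀ

Let N = A − (2)·I. We want v_3 with N^3 v_3 = 0 but N^2 v_3 ≠ 0; then v_{j-1} := N · v_j for j = 3, …, 2.

Pick v_3 = (1, 0, 0, 0, 0)ᵀ.
Then v_2 = N · v_3 = (0, -4, 2, -8, -14)ᵀ.
Then v_1 = N · v_2 = (-6, 8, -8, 16, 28)ᵀ.

Sanity check: (A − (2)·I) v_1 = (0, 0, 0, 0, 0)ᵀ = 0. ✓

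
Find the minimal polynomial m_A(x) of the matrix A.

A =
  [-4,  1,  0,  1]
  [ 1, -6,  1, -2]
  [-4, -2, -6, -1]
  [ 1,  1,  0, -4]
x^3 + 15*x^2 + 75*x + 125

The characteristic polynomial is χ_A(x) = (x + 5)^4, so the eigenvalues are known. The minimal polynomial is
  m_A(x) = Π_λ (x − λ)^{k_λ}
where k_λ is the size of the *largest* Jordan block for λ (equivalently, the smallest k with (A − λI)^k v = 0 for every generalised eigenvector v of λ).

  λ = -5: largest Jordan block has size 3, contributing (x + 5)^3

So m_A(x) = (x + 5)^3 = x^3 + 15*x^2 + 75*x + 125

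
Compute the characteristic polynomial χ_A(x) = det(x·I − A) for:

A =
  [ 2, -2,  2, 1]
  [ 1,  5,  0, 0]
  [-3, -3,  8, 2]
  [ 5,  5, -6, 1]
x^4 - 16*x^3 + 96*x^2 - 256*x + 256

Expanding det(x·I − A) (e.g. by cofactor expansion or by noting that A is similar to its Jordan form J, which has the same characteristic polynomial as A) gives
  χ_A(x) = x^4 - 16*x^3 + 96*x^2 - 256*x + 256
which factors as (x - 4)^4. The eigenvalues (with algebraic multiplicities) are λ = 4 with multiplicity 4.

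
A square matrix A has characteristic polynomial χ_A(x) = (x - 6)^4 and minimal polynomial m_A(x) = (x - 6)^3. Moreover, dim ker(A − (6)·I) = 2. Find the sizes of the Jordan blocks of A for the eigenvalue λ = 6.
Block sizes for λ = 6: [3, 1]

Step 1 — from the characteristic polynomial, algebraic multiplicity of λ = 6 is 4. From dim ker(A − (6)·I) = 2, there are exactly 2 Jordan blocks for λ = 6.
Step 2 — from the minimal polynomial, the factor (x − 6)^3 tells us the largest block for λ = 6 has size 3.
Step 3 — with total size 4, 2 blocks, and largest block 3, the block sizes (in nonincreasing order) are [3, 1].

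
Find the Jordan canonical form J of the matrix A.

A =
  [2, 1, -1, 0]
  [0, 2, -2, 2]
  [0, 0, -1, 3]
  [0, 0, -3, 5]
J_3(2) ⊕ J_1(2)

The characteristic polynomial is
  det(x·I − A) = x^4 - 8*x^3 + 24*x^2 - 32*x + 16 = (x - 2)^4

Eigenvalues and multiplicities (the geometric multiplicity of λ is n − rank(A − λI), which equals the number of Jordan blocks for λ):
  λ = 2: algebraic multiplicity = 4, geometric multiplicity = 2

Determining the block sizes for each eigenvalue:
  λ = 2: with am = 4 and gm = 2, the partition is not yet determined (e.g. several partitions of 4 into 2 parts exist). Let N = A − (2)·I. Computing rank(N^1) = 2, rank(N^2) = 1, rank(N^3) = 0; the number of blocks of size ≥ j is rank(N^{j−1}) − rank(N^j), giving [2, 1, 1]. So we have 1 block(s) of size 3, 1 block(s) of size 1 → block sizes [3, 1]

Assembling the blocks gives a Jordan form
J =
  [2, 1, 0, 0]
  [0, 2, 1, 0]
  [0, 0, 2, 0]
  [0, 0, 0, 2]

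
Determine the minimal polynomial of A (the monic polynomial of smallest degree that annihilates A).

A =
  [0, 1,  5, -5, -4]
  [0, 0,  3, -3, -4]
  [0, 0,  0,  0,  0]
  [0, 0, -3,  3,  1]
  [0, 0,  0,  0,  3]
x^4 - 6*x^3 + 9*x^2

The characteristic polynomial is χ_A(x) = x^3*(x - 3)^2, so the eigenvalues are known. The minimal polynomial is
  m_A(x) = Π_λ (x − λ)^{k_λ}
where k_λ is the size of the *largest* Jordan block for λ (equivalently, the smallest k with (A − λI)^k v = 0 for every generalised eigenvector v of λ).

  λ = 0: largest Jordan block has size 2, contributing (x − 0)^2
  λ = 3: largest Jordan block has size 2, contributing (x − 3)^2

So m_A(x) = x^2*(x - 3)^2 = x^4 - 6*x^3 + 9*x^2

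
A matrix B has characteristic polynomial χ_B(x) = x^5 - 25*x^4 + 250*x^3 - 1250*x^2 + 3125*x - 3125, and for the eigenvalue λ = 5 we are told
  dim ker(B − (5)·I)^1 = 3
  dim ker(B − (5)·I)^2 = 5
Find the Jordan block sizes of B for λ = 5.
Block sizes for λ = 5: [2, 2, 1]

From the dimensions of kernels of powers, the number of Jordan blocks of size at least j is d_j − d_{j−1} where d_j = dim ker(N^j) (with d_0 = 0). Computing the differences gives [3, 2].
The number of blocks of size exactly k is (#blocks of size ≥ k) − (#blocks of size ≥ k + 1), so the partition is: 1 block(s) of size 1, 2 block(s) of size 2.
In nonincreasing order the block sizes are [2, 2, 1].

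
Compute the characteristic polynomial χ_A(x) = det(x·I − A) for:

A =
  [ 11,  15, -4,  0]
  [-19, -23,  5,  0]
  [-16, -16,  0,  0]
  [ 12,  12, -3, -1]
x^4 + 13*x^3 + 60*x^2 + 112*x + 64

Expanding det(x·I − A) (e.g. by cofactor expansion or by noting that A is similar to its Jordan form J, which has the same characteristic polynomial as A) gives
  χ_A(x) = x^4 + 13*x^3 + 60*x^2 + 112*x + 64
which factors as (x + 1)*(x + 4)^3. The eigenvalues (with algebraic multiplicities) are λ = -4 with multiplicity 3, λ = -1 with multiplicity 1.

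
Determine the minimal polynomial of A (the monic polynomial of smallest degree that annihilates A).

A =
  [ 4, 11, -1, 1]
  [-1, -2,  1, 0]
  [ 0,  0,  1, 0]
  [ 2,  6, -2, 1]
x^3 - 3*x^2 + 3*x - 1

The characteristic polynomial is χ_A(x) = (x - 1)^4, so the eigenvalues are known. The minimal polynomial is
  m_A(x) = Π_λ (x − λ)^{k_λ}
where k_λ is the size of the *largest* Jordan block for λ (equivalently, the smallest k with (A − λI)^k v = 0 for every generalised eigenvector v of λ).

  λ = 1: largest Jordan block has size 3, contributing (x − 1)^3

So m_A(x) = (x - 1)^3 = x^3 - 3*x^2 + 3*x - 1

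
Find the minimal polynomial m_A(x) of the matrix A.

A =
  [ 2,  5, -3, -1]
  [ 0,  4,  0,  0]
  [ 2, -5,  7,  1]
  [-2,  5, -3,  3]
x^2 - 8*x + 16

The characteristic polynomial is χ_A(x) = (x - 4)^4, so the eigenvalues are known. The minimal polynomial is
  m_A(x) = Π_λ (x − λ)^{k_λ}
where k_λ is the size of the *largest* Jordan block for λ (equivalently, the smallest k with (A − λI)^k v = 0 for every generalised eigenvector v of λ).

  λ = 4: largest Jordan block has size 2, contributing (x − 4)^2

So m_A(x) = (x - 4)^2 = x^2 - 8*x + 16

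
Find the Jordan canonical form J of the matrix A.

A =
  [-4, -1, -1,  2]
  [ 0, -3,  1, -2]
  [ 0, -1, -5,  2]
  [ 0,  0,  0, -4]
J_2(-4) ⊕ J_1(-4) ⊕ J_1(-4)

The characteristic polynomial is
  det(x·I − A) = x^4 + 16*x^3 + 96*x^2 + 256*x + 256 = (x + 4)^4

Eigenvalues and multiplicities (the geometric multiplicity of λ is n − rank(A − λI), which equals the number of Jordan blocks for λ):
  λ = -4: algebraic multiplicity = 4, geometric multiplicity = 3

Determining the block sizes for each eigenvalue:
  λ = -4: 3 blocks summing to 4 forces exactly one block of size 2 and the rest size 1 → block sizes [2, 1, 1]

Assembling the blocks gives a Jordan form
J =
  [-4,  1,  0,  0]
  [ 0, -4,  0,  0]
  [ 0,  0, -4,  0]
  [ 0,  0,  0, -4]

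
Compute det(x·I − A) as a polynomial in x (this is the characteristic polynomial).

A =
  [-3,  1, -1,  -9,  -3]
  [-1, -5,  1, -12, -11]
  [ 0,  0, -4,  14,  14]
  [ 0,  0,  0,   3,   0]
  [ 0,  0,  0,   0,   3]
x^5 + 6*x^4 - 15*x^3 - 116*x^2 + 48*x + 576

Expanding det(x·I − A) (e.g. by cofactor expansion or by noting that A is similar to its Jordan form J, which has the same characteristic polynomial as A) gives
  χ_A(x) = x^5 + 6*x^4 - 15*x^3 - 116*x^2 + 48*x + 576
which factors as (x - 3)^2*(x + 4)^3. The eigenvalues (with algebraic multiplicities) are λ = -4 with multiplicity 3, λ = 3 with multiplicity 2.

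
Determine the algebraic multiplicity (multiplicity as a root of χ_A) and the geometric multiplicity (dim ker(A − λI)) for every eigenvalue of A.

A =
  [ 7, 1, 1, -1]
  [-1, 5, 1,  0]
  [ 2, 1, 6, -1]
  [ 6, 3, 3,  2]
λ = 5: alg = 4, geom = 2

Step 1 — factor the characteristic polynomial to read off the algebraic multiplicities:
  χ_A(x) = (x - 5)^4

Step 2 — compute geometric multiplicities via the rank-nullity identity g(λ) = n − rank(A − λI):
  rank(A − (5)·I) = 2, so dim ker(A − (5)·I) = n − 2 = 2

Summary:
  λ = 5: algebraic multiplicity = 4, geometric multiplicity = 2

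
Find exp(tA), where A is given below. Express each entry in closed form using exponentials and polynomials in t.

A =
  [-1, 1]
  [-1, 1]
e^{tA} =
  [1 - t, t]
  [-t, t + 1]

Strategy: write A = P · J · P⁻¹ where J is a Jordan canonical form, so e^{tA} = P · e^{tJ} · P⁻¹, and e^{tJ} can be computed block-by-block.

A has Jordan form
J =
  [0, 1]
  [0, 0]
(up to reordering of blocks).

Per-block formulas:
  For a 2×2 Jordan block J_2(0): exp(t · J_2(0)) = e^(0t)·(I + t·N), where N is the 2×2 nilpotent shift.

After assembling e^{tJ} and conjugating by P, we get:

e^{tA} =
  [1 - t, t]
  [-t, t + 1]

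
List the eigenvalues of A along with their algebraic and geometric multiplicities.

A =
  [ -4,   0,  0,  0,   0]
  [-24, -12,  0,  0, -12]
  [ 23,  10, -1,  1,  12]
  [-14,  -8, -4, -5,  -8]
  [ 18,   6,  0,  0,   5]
λ = -4: alg = 2, geom = 2; λ = -3: alg = 3, geom = 2

Step 1 — factor the characteristic polynomial to read off the algebraic multiplicities:
  χ_A(x) = (x + 3)^3*(x + 4)^2

Step 2 — compute geometric multiplicities via the rank-nullity identity g(λ) = n − rank(A − λI):
  rank(A − (-4)·I) = 3, so dim ker(A − (-4)·I) = n − 3 = 2
  rank(A − (-3)·I) = 3, so dim ker(A − (-3)·I) = n − 3 = 2

Summary:
  λ = -4: algebraic multiplicity = 2, geometric multiplicity = 2
  λ = -3: algebraic multiplicity = 3, geometric multiplicity = 2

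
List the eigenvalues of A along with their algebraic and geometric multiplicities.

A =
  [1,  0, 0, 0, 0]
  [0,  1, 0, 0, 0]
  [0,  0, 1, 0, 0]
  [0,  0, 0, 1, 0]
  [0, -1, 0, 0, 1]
λ = 1: alg = 5, geom = 4

Step 1 — factor the characteristic polynomial to read off the algebraic multiplicities:
  χ_A(x) = (x - 1)^5

Step 2 — compute geometric multiplicities via the rank-nullity identity g(λ) = n − rank(A − λI):
  rank(A − (1)·I) = 1, so dim ker(A − (1)·I) = n − 1 = 4

Summary:
  λ = 1: algebraic multiplicity = 5, geometric multiplicity = 4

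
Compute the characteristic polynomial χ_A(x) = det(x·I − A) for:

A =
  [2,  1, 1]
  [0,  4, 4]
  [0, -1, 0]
x^3 - 6*x^2 + 12*x - 8

Expanding det(x·I − A) (e.g. by cofactor expansion or by noting that A is similar to its Jordan form J, which has the same characteristic polynomial as A) gives
  χ_A(x) = x^3 - 6*x^2 + 12*x - 8
which factors as (x - 2)^3. The eigenvalues (with algebraic multiplicities) are λ = 2 with multiplicity 3.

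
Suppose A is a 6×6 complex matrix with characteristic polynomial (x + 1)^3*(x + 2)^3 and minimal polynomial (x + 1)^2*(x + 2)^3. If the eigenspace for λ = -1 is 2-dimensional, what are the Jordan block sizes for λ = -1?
Block sizes for λ = -1: [2, 1]

Step 1 — from the characteristic polynomial, algebraic multiplicity of λ = -1 is 3. From dim ker(A − (-1)·I) = 2, there are exactly 2 Jordan blocks for λ = -1.
Step 2 — from the minimal polynomial, the factor (x + 1)^2 tells us the largest block for λ = -1 has size 2.
Step 3 — with total size 3, 2 blocks, and largest block 2, the block sizes (in nonincreasing order) are [2, 1].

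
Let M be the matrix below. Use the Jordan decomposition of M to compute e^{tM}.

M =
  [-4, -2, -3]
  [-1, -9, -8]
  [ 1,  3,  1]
e^{tM} =
  [-t^2*exp(-4*t)/2 + exp(-4*t), t^2*exp(-4*t)/2 - 2*t*exp(-4*t), t^2*exp(-4*t)/2 - 3*t*exp(-4*t)]
  [-3*t^2*exp(-4*t)/2 - t*exp(-4*t), 3*t^2*exp(-4*t)/2 - 5*t*exp(-4*t) + exp(-4*t), 3*t^2*exp(-4*t)/2 - 8*t*exp(-4*t)]
  [t^2*exp(-4*t) + t*exp(-4*t), -t^2*exp(-4*t) + 3*t*exp(-4*t), -t^2*exp(-4*t) + 5*t*exp(-4*t) + exp(-4*t)]

Strategy: write M = P · J · P⁻¹ where J is a Jordan canonical form, so e^{tM} = P · e^{tJ} · P⁻¹, and e^{tJ} can be computed block-by-block.

M has Jordan form
J =
  [-4,  1,  0]
  [ 0, -4,  1]
  [ 0,  0, -4]
(up to reordering of blocks).

Per-block formulas:
  For a 3×3 Jordan block J_3(-4): exp(t · J_3(-4)) = e^(-4t)·(I + t·N + (t^2/2)·N^2), where N is the 3×3 nilpotent shift.

After assembling e^{tJ} and conjugating by P, we get:

e^{tM} =
  [-t^2*exp(-4*t)/2 + exp(-4*t), t^2*exp(-4*t)/2 - 2*t*exp(-4*t), t^2*exp(-4*t)/2 - 3*t*exp(-4*t)]
  [-3*t^2*exp(-4*t)/2 - t*exp(-4*t), 3*t^2*exp(-4*t)/2 - 5*t*exp(-4*t) + exp(-4*t), 3*t^2*exp(-4*t)/2 - 8*t*exp(-4*t)]
  [t^2*exp(-4*t) + t*exp(-4*t), -t^2*exp(-4*t) + 3*t*exp(-4*t), -t^2*exp(-4*t) + 5*t*exp(-4*t) + exp(-4*t)]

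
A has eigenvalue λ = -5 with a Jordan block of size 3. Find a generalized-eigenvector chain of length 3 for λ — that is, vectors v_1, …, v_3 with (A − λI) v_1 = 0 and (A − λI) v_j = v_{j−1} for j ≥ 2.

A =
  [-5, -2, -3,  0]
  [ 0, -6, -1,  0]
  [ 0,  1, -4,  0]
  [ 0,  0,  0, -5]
A Jordan chain for λ = -5 of length 3:
v_1 = (-1, 0, 0, 0)ᵀ
v_2 = (-2, -1, 1, 0)ᵀ
v_3 = (0, 1, 0, 0)ᵀ

Let N = A − (-5)·I. We want v_3 with N^3 v_3 = 0 but N^2 v_3 ≠ 0; then v_{j-1} := N · v_j for j = 3, …, 2.

Pick v_3 = (0, 1, 0, 0)ᵀ.
Then v_2 = N · v_3 = (-2, -1, 1, 0)ᵀ.
Then v_1 = N · v_2 = (-1, 0, 0, 0)ᵀ.

Sanity check: (A − (-5)·I) v_1 = (0, 0, 0, 0)ᵀ = 0. ✓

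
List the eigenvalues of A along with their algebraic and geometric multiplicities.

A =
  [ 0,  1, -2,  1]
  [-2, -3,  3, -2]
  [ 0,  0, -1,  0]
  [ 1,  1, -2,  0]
λ = -1: alg = 4, geom = 2

Step 1 — factor the characteristic polynomial to read off the algebraic multiplicities:
  χ_A(x) = (x + 1)^4

Step 2 — compute geometric multiplicities via the rank-nullity identity g(λ) = n − rank(A − λI):
  rank(A − (-1)·I) = 2, so dim ker(A − (-1)·I) = n − 2 = 2

Summary:
  λ = -1: algebraic multiplicity = 4, geometric multiplicity = 2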